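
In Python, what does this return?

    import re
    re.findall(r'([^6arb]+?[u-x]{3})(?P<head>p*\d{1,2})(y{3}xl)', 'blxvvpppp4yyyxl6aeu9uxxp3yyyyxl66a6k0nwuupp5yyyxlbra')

The pattern matches one or more of any character except [6arb] (lazy), then exactly 3 of a character in [u-x] (captured); then zero or more of a literal 'p', then 1 to 2 of a digit (captured as 'head'); then exactly 3 of the literal 'y', then the literal 'xl' (captured).
Multiple groups make `findall` return tuples — one 3-tuple for each match.

[('lxvv', 'pppp4', 'yyyxl'), ('k0nwuu', 'pp5', 'yyyxl')]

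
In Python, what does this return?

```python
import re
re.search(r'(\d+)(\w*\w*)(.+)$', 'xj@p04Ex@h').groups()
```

('04', 'Ex', '@h')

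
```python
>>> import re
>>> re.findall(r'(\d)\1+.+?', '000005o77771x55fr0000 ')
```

['0', '7', '5', '0']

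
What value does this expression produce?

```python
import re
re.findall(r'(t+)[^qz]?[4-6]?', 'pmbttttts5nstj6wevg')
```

['ttttt', 't']

Pattern: one or more of a literal 't' (captured); then optionally any character except [qz]; then optionally a character in [4-6].
`findall` collects group 1 from each match (2 total).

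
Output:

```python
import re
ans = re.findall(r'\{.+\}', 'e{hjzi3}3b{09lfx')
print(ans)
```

Scanning left to right: at [1:8] → '{hjzi3}'.
No capturing groups, so `findall` returns the 1 full match string.

['{hjzi3}']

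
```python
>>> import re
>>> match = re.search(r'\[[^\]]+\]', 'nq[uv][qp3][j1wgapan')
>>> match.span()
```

The match spans [2:6] → '[uv]'.

(2, 6)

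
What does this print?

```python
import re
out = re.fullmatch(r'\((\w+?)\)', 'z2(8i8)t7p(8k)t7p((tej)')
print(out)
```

None

`re.fullmatch` requires the pattern to consume the entire string.
Here the pattern can't cover the whole string, so the call returns None.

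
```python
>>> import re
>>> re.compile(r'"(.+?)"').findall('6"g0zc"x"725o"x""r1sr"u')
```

['g0zc', '725o', '"r1sr']

The `?` after the quantifier makes it lazy — it takes as little as possible before letting the rest of the pattern try.
Because there's exactly one group, `findall` drops the full match and keeps group 1 from each hit.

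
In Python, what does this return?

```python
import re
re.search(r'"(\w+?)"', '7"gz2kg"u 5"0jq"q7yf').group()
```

'"gz2kg"'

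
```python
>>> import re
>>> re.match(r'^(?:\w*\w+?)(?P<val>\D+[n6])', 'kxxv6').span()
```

(0, 5)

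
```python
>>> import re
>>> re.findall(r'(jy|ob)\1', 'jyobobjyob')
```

`\1` is not a pattern — it's the concrete string captured by group 1, re-applied verbatim.
Scanning left to right: at [2:6] match 'obob', group 1 = 'ob'.
`findall` collects group 1 from the one match (1 total).

['ob']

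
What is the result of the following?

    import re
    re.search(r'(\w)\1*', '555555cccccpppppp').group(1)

'5'

The match spans [0:6] → '555555'.
Captured: group 1 = '5'.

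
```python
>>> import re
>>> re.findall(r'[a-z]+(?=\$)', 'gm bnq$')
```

['bnq']

The `(?=…)`/`(?<=…)` assertion just peeks at neighbouring text; it doesn't advance the match position.
With no groups in the pattern, `findall` gives back each whole match — 1 here.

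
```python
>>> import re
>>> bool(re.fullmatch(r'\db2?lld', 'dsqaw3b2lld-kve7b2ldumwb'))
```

False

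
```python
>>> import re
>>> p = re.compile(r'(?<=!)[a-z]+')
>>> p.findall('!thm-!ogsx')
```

['thm', 'ogsx']

Because the assertion is zero-width, the text it checks is not consumed and won't appear in the result.
`findall` yields the raw match text (2 of them) because the pattern has no groups.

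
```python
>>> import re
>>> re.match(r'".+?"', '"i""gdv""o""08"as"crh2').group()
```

'"i"'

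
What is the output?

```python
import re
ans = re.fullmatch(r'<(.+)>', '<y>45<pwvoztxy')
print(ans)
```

None

`fullmatch` succeeds only if the pattern covers the string from start to end.
Here the string isn't matched end-to-end, so the call returns None.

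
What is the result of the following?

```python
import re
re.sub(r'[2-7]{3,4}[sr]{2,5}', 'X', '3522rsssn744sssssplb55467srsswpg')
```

'XnXplb5Xwpg'

Pattern: 3 to 4 of a character in [2-7]; then 2 to 5 of one of [sr].
Matches: at [0:8] → '3522rsss'; at [9:17] → '744sssss'; at [21:29] → '5467srss'.
Every occurrence is swapped for 'X'.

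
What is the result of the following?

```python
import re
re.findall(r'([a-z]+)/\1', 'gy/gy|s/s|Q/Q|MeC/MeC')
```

A backreference is literal: `\1` must see the identical characters the first group matched.
Walking the string: at [0:5] match 'gy/gy', group 1 = 'gy'; at [6:9] match 's/s', group 1 = 's'.
Because there's exactly one group, `findall` drops the full match and keeps group 1 from each hit.

['gy', 's']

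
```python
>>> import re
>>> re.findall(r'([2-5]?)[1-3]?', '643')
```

['', '4', '']

Pattern: optionally a character in [2-5] (captured); then optionally a character in [1-3].
Scanning left to right: at [0:0] match '', group 1 = ''; at [1:3] match '43', group 1 = '4'; at [3:3] match '', group 1 = ''.
`findall` collects group 1 from each match (3 total).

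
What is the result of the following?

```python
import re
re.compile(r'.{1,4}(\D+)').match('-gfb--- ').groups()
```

The match spans [0:8] → '-gfb--- '.
Captured: group 1 = '--- '.

('--- ',)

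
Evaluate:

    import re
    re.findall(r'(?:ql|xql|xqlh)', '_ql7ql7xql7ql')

['ql', 'ql', 'xql', 'ql']

Walking the string: at [1:3] → 'ql'; at [4:6] → 'ql'; at [7:10] → 'xql'; at [11:13] → 'ql'.
No capturing groups, so `findall` returns the 4 full match strings.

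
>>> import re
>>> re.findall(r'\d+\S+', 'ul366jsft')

['366jsft']

The pattern matches one or more of a digit; then one or more of a non-whitespace character.
Matches: at [2:9] → '366jsft'.
Since nothing is captured, `findall` lists the 1 matched substring directly.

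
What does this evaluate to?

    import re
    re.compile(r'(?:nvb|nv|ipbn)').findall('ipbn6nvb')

Branches in `(...|...)` are attempted left-to-right; the first branch that allows the whole pattern to succeed is taken.
Scanning left to right: at [0:4] → 'ipbn'; at [5:8] → 'nvb'.
Since nothing is captured, `findall` lists the 2 matched substrings directly.

['ipbn', 'nvb']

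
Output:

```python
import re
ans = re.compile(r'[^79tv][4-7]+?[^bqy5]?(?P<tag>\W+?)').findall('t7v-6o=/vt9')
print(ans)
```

The pattern matches any character except [79tv]; then one or more of a character in [4-7] (lazy), then optionally any character except [bqy5]; then one or more of a non-word character (lazy) (captured as 'tag').
The `?` after the quantifier makes it lazy — it takes as little as possible before letting the rest of the pattern try.
Scanning left to right: at [3:7] match '-6o=', group 1 = '='.
`findall` collects group 1 from the one match (1 total).

['=']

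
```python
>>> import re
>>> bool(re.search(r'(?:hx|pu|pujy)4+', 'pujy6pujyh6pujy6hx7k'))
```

False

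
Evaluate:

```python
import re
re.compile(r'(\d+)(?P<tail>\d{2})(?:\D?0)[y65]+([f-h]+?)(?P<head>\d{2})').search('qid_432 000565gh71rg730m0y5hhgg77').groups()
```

The pattern matches one or more of a digit (captured); then exactly 2 of a digit (captured as 'tail'); then optionally a non-digit, then a literal '0' (non-capturing group); then one or more of one of [y65]; then one or more of a character in [f-h] (lazy) (captured); then exactly 2 of a digit (captured as 'head').
`re.search` tries every starting position until one works.
The match spans [20:33] → '730m0y5hhgg77'.
Captured: group 1 = '7', group 2 = '30', group 3 = 'hhgg', group 4 = '77'.

('7', '30', 'hhgg', '77')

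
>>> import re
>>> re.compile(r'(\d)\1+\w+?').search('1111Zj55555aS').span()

(0, 5)

After group 1 captures some text, `\1` only succeeds where that same text appears again.
Unlike `match`, `search` isn't anchored — it looks for the pattern anywhere in the string.
The match spans [0:5] → '1111Z'.
Captured: group 1 = '1'.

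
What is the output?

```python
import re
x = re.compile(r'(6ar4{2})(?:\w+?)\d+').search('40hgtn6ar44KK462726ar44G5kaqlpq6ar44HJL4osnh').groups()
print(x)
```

This matches the literal '6ar', then exactly 2 of a literal '4' (captured); then one or more of a word character (lazy) (non-capturing group); then one or more of a digit.
A `+?`/`*?`/`{m,n}?` starts at its minimum and grows only as far as needed for what follows to match.
Unlike `match`, `search` isn't anchored — it looks for the pattern anywhere in the string.
The match spans [6:19] → '6ar44KK462726'.
Captured: group 1 = '6ar44'.

('6ar44',)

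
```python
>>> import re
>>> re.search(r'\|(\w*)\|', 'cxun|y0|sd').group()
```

`search` walks the string left to right and returns the first match it finds.
The match spans [4:8] → '|y0|'.
Captured: group 1 = 'y0'.

'|y0|'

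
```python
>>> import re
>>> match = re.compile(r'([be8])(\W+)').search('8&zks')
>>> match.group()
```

'8&'

The match spans [0:2] → '8&'.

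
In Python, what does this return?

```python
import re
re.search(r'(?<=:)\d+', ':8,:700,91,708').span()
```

(1, 2)

Lookahead/lookbehind check context without consuming it, so the matched span excludes the asserted characters.
The match spans [1:2] → '8'.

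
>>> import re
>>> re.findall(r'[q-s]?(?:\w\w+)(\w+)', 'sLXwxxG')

`findall` collects group 1 from the one match (1 total).

['G']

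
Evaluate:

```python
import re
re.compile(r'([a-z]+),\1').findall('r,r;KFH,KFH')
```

['r']

A backreference is literal: `\1` must see the identical characters the first group matched.
`findall` collects group 1 from the one match (1 total).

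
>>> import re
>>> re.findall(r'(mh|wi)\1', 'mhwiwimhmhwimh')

A backreference is literal: `\1` must see the identical characters the first group matched.
Walking the string: at [2:6] match 'wiwi', group 1 = 'wi'; at [6:10] match 'mhmh', group 1 = 'mh'.
Because there's exactly one group, `findall` drops the full match and keeps group 1 from each hit.

['wi', 'mh']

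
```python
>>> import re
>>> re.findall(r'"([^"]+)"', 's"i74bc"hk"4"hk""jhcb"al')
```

Walking the string: at [1:8] match '"i74bc"', group 1 = 'i74bc'; at [10:13] match '"4"', group 1 = '4'; at [16:22] match '"jhcb"', group 1 = 'jhcb'.
Because there's exactly one group, `findall` drops the full match and keeps group 1 from each hit.

['i74bc', '4', 'jhcb']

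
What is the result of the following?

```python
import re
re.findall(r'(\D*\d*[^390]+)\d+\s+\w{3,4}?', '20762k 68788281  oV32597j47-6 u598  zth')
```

The pattern matches zero or more of a non-digit, then zero or more of a digit, then one or more of any character except [390] (captured); then one or more of a digit; then one or more of whitespace, then 3 to 4 of a word character (lazy).
The `?` after the quantifier makes it lazy — it takes as little as possible before letting the rest of the pattern try.
Scanning left to right: at [0:20] match '20762k 68788281  oV3', group 1 = '20762k 6878828'; at [20:39] match '2597j47-6 u598  zth', group 1 = '2597j47-6 u5'.
Because there's exactly one group, `findall` drops the full match and keeps group 1 from each hit.

['20762k 6878828', '2597j47-6 u5']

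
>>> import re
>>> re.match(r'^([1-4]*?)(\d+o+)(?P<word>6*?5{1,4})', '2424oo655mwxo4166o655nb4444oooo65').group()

Pattern: anchored at the start of the string; then zero or more of a character in [1-4] (lazy) (captured); then one or more of a digit, then one or more of a literal 'o' (captured); then zero or more of the literal '6' (lazy), then 1 to 4 of the literal '5' (captured as 'word').
`re.match` only tries the pattern at the start of the string.
The match spans [0:9] → '2424oo655'.
Captured: group 1 = '', group 2 = '2424oo', group 3 = '655'.

'2424oo655'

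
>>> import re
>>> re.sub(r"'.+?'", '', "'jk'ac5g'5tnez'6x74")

'ac5g6x74'

Matches: at [0:4] → "'jk'"; at [8:15] → "'5tnez'".
Every occurrence is swapped for ''.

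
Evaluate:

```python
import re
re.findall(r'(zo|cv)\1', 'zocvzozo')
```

The backreference `\1` re-matches whatever the first group consumed, character for character.
One capturing group, so `findall` returns just the captured substring from the one match — 1 in all.

['zo']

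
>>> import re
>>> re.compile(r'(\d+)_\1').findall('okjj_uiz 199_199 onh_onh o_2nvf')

['199']

`\1` is not a pattern — it's the concrete string captured by group 1, re-applied verbatim.
Matches: at [9:16] match '199_199', group 1 = '199'.
`findall` collects group 1 from the one match (1 total).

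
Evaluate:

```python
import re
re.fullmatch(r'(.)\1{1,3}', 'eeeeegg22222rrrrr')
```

`re.fullmatch` requires the pattern to consume the entire string.
Here the string isn't matched end-to-end, so the call returns None.

None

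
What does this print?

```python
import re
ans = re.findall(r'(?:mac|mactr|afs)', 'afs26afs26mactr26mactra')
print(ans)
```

['afs', 'afs', 'mac', 'mac']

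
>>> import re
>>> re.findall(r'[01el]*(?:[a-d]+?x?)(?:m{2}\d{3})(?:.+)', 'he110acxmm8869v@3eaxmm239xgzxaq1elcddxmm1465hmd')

The pattern matches zero or more of one of [01el]; then one or more of a character in [a-d] (lazy), then optionally a literal 'x' (non-capturing group); then exactly 2 of the literal 'm', then exactly 3 of a digit (non-capturing group); then one or more of any character (non-capturing group).
Walking the string: at [1:47] → 'e110acxmm8869v@3eaxmm239xgzxaq1elcddxmm1465hmd'.
With no groups in the pattern, `findall` gives back each whole match — 1 here.

['e110acxmm8869v@3eaxmm239xgzxaq1elcddxmm1465hmd']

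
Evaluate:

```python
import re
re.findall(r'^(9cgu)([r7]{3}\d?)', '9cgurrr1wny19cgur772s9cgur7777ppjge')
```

This matches anchored at the start of the string; then the literal '9', then the literal 'cgu' (captured); then exactly 3 of one of [r7], then optionally a digit (captured).
Scanning left to right: at [0:8] match '9cgurrr1', groups = ('9cgu', 'rrr1').
With 2 capturing groups, `findall` returns a 2-tuple per match.

[('9cgu', 'rrr1')]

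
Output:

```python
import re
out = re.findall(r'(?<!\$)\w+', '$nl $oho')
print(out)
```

['l', 'ho']

A negative assertion filters positions out without eating any characters.
Scanning left to right: at [2:3] → 'l'; at [6:8] → 'ho'.
No capturing groups, so `findall` returns the 2 full match strings.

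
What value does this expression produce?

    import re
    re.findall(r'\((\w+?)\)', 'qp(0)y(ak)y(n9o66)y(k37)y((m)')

['0', 'ak', 'n9o66', 'k37', 'm']

Matches: at [2:5] match '(0)', group 1 = '0'; at [6:10] match '(ak)', group 1 = 'ak'; at [11:18] match '(n9o66)', group 1 = 'n9o66'; at [19:24] match '(k37)', group 1 = 'k37'; at [26:29] match '(m)', group 1 = 'm'.
Because there's exactly one group, `findall` drops the full match and keeps group 1 from each hit.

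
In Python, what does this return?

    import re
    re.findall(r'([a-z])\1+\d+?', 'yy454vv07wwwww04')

['y', 'v', 'w']

`\1` has to match the exact text group 1 already captured.
Scanning left to right: at [0:3] match 'yy4', group 1 = 'y'; at [5:8] match 'vv0', group 1 = 'v'; at [9:15] match 'wwwww0', group 1 = 'w'.
Because there's exactly one group, `findall` drops the full match and keeps group 1 from each hit.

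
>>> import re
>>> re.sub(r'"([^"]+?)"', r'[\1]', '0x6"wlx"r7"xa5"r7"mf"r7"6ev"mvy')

'0x6[wlx]r7[xa5]r7[mf]r7[6ev]mvy'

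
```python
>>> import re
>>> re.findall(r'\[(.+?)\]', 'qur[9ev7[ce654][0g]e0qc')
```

['9ev7[ce654', '0g']

Walking the string: at [3:15] match '[9ev7[ce654]', group 1 = '9ev7[ce654'; at [15:19] match '[0g]', group 1 = '0g'.
Because there's exactly one group, `findall` drops the full match and keeps group 1 from each hit.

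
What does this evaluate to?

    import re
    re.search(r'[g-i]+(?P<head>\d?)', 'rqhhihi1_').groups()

('1',)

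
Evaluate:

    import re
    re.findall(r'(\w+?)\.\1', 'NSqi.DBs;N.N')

['N']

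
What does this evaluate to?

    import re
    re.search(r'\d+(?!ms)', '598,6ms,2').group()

'598'

`(?!…)`/`(?<!…)` only lets a position through if the neighbouring text does NOT match; no characters are consumed.
The match spans [0:3] → '598'.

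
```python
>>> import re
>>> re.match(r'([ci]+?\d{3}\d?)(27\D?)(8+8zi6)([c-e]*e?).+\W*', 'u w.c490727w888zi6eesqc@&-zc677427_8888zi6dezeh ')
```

Pattern: one or more of one of [ci] (lazy), then exactly 3 of a digit, then optionally a digit (captured); then the literal '27', then optionally a non-digit (captured); then one or more of a literal '8', then the literal '8z', then the literal 'i6' (captured); then zero or more of a character in [c-e], then optionally a literal 'e' (captured); then one or more of any character, then zero or more of a non-word character.
`match` is anchored at position 0; if the pattern doesn't fit there, it returns None.
Here the string doesn't start with a match, so the call returns None.

None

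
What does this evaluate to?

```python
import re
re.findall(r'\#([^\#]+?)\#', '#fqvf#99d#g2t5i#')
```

Walking the string: at [0:6] match '#fqvf#', group 1 = 'fqvf'; at [9:16] match '#g2t5i#', group 1 = 'g2t5i'.
`findall` collects group 1 from each match (2 total).

['fqvf', 'g2t5i']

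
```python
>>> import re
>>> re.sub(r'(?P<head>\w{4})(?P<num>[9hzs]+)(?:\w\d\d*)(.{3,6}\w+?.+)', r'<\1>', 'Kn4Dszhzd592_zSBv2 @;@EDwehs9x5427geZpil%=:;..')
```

'<Kn4D>'

The replacement refers to a captured group, so each match is rewritten using its own captured text.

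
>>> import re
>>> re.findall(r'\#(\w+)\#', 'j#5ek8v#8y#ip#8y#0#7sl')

['5ek8v', 'ip', '0']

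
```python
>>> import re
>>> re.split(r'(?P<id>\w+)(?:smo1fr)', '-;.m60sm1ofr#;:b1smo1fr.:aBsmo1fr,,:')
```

['-;.m60sm1ofr#;:', 'b1', '.:', 'aB', ',,:']

Pattern: one or more of a word character (captured as 'id'); then the literal 'smo', then the literal '1fr' (non-capturing group).
Matches to split on: at [15:23] → 'b1smo1fr'; at [25:33] → 'aBsmo1fr'.
The group in the pattern means `split` returns the separators' captures alongside the pieces.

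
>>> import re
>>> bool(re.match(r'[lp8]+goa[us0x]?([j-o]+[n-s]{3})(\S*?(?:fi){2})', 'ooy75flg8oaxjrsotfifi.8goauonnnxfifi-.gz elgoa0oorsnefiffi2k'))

False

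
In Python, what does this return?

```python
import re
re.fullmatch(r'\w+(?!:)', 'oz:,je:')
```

Because the assertion is negative and zero-width, positions next to the forbidden text are skipped.
`fullmatch` succeeds only if the pattern covers the string from start to end.
Here the pattern can't cover the whole string, so the call returns None.

None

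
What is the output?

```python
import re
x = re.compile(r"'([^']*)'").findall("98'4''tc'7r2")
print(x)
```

['4', 'tc']

Walking the string: at [2:5] match "'4'", group 1 = '4'; at [5:9] match "'tc'", group 1 = 'tc'.
Because there's exactly one group, `findall` drops the full match and keeps group 1 from each hit.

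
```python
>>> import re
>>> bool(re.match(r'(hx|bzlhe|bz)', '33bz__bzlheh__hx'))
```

`match` is anchored at position 0; if the pattern doesn't fit there, it returns None.
Here the pattern fails at index 0, so the call returns None, and `bool(None)` is False.

False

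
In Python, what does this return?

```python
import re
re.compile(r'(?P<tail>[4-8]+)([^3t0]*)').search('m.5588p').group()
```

This matches one or more of a character in [4-8] (captured as 'tail'); then zero or more of any character except [3t0] (captured).
`search` walks the string left to right and returns the first match it finds.
The match spans [2:7] → '5588p'.
Captured: group 1 = '5588', group 2 = 'p'.

'5588p'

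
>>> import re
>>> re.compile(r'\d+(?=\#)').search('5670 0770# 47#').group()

'0770'

Lookahead/lookbehind check context without consuming it, so the matched span excludes the asserted characters.
The match spans [5:9] → '0770'.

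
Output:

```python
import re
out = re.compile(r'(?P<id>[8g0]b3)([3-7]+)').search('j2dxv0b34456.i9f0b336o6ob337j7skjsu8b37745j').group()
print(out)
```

0b34456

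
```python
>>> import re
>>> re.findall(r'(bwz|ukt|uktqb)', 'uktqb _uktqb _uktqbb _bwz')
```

Alternation tries branches left to right and keeps the first one that lets the overall match succeed at that position.
Scanning left to right: at [0:3] match 'ukt', group 1 = 'ukt'; at [7:10] match 'ukt', group 1 = 'ukt'; at [14:17] match 'ukt', group 1 = 'ukt'; at [22:25] match 'bwz', group 1 = 'bwz'.
Because there's exactly one group, `findall` drops the full match and keeps group 1 from each hit.

['ukt', 'ukt', 'ukt', 'bwz']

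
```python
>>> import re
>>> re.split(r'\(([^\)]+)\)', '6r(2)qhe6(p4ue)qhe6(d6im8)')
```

['6r', '2', 'qhe6', 'p4ue', 'qhe6', 'd6im8', '']

Matches to split on: at [2:5] → '(2)'; at [9:15] → '(p4ue)'; at [19:26] → '(d6im8)'.
Because the pattern has a capturing group, `split` also inserts each captured text between the pieces.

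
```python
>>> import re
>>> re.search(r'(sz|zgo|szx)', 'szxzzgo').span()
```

(0, 2)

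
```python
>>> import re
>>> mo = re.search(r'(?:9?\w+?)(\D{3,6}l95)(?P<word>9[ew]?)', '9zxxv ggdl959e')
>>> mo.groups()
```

The match spans [0:14] → '9zxxv ggdl959e'.
Captured: group 1 = 'xv ggdl95', group 2 = '9e'.

('xv ggdl95', '9e')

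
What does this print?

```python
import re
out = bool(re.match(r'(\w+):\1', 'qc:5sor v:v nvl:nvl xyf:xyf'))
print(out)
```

False

`re.match` won't scan ahead — the pattern has to work from the very first character.
Here position 0 doesn't satisfy it, so the call returns None, and `bool(None)` is False.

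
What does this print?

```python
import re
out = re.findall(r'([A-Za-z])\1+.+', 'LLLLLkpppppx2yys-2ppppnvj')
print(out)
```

A backreference is literal: `\1` must see the identical characters the first group matched.
Matches: at [0:25] match 'LLLLLkpppppx2yys-2ppppnvj', group 1 = 'L'.
One capturing group, so `findall` returns just the captured substring from the one match — 1 in all.

['L']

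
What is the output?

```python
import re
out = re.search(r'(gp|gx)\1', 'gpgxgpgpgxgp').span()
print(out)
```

The backreference `\1` re-matches whatever the first group consumed, character for character.
The match spans [4:8] → 'gpgp'.

(4, 8)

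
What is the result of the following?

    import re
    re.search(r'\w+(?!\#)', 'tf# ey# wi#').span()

(0, 1)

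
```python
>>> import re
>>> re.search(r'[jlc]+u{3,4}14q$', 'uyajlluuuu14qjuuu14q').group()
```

'juuu14q'

The pattern matches one or more of one of [jlc]; then 3 to 4 of a literal 'u', then the literal '14q'; then anchored at the end.
Unlike `match`, `search` isn't anchored — it looks for the pattern anywhere in the string.
The match spans [13:20] → 'juuu14q'.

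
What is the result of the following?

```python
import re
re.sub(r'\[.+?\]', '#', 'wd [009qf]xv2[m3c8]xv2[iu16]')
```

'wd #xv2#xv2#'

Because the quantifier is non-greedy, it stops expanding at the earliest point where the rest of the pattern can succeed.
Matches: at [3:10] → '[009qf]'; at [13:19] → '[m3c8]'; at [22:28] → '[iu16]'.
Each match is replaced by '#'.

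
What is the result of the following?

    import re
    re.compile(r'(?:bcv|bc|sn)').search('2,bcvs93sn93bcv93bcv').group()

Alternation isn't longest-match — the leftmost alternative that fits at this position is chosen.
The match spans [2:5] → 'bcv'.

'bcv'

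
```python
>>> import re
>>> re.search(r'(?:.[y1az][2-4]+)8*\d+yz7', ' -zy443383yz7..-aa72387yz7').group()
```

'zy443383yz7'

The pattern matches any character, then one of [y1az], then one or more of a character in [2-4] (non-capturing group); then zero or more of the literal '8', then one or more of a digit, then the literal 'yz7'.
`re.search` tries every starting position until one works.
The match spans [2:13] → 'zy443383yz7'.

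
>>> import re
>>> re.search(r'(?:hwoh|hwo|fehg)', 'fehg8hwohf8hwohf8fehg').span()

The match spans [0:4] → 'fehg'.

(0, 4)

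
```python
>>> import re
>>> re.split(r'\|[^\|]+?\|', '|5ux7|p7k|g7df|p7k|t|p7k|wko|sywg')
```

['', 'p7k', 'p7k', 'p7k', 'sywg']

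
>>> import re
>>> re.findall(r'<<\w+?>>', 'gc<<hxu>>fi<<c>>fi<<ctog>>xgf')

['<<hxu>>', '<<c>>', '<<ctog>>']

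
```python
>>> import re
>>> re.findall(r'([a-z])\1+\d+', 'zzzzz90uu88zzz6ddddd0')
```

`\1` is not a pattern — it's the concrete string captured by group 1, re-applied verbatim.
Walking the string: at [0:7] match 'zzzzz90', group 1 = 'z'; at [7:11] match 'uu88', group 1 = 'u'; at [11:15] match 'zzz6', group 1 = 'z'; at [15:21] match 'ddddd0', group 1 = 'd'.
With a single group, `findall` returns only what that group captured — 4 items.

['z', 'u', 'z', 'd']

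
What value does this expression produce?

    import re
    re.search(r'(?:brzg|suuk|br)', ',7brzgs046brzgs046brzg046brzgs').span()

(2, 6)

Alternation tries branches left to right and keeps the first one that lets the overall match succeed at that position.
`re.search` tries every starting position until one works.
The match spans [2:6] → 'brzg'.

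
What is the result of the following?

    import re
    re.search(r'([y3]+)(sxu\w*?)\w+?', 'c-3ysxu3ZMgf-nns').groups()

('3y', 'sxu')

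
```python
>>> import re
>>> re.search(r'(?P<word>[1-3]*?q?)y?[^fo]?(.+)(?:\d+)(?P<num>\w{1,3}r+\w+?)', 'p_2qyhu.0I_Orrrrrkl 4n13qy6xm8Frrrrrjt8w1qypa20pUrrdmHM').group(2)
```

This matches zero or more of a character in [1-3] (lazy), then optionally the literal 'q' (captured as 'word'); then optionally the literal 'y', then optionally any character except [fo]; then one or more of any character (captured); then one or more of a digit (non-capturing group); then 1 to 3 of a word character, then one or more of a literal 'r', then one or more of a word character (lazy) (captured as 'num').
`re.search` tries every starting position until one works.
The match spans [0:52] → 'p_2qyhu.0I_Orrrrrkl 4n13qy6xm8Frrrrrjt8w1qypa20pUrrd'.
Captured: group 1 = '', group 2 = '_2qyhu.0I_Orrrrrkl 4n13qy6xm8Frrrrrjt8w1qypa2', group 3 = 'pUrrd'.

'_2qyhu.0I_Orrrrrkl 4n13qy6xm8Frrrrrjt8w1qypa2'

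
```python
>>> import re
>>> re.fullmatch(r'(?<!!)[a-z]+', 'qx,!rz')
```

For `fullmatch`, every character of the input must be accounted for by the pattern.
Here the pattern can't cover the whole string, so the call returns None.

None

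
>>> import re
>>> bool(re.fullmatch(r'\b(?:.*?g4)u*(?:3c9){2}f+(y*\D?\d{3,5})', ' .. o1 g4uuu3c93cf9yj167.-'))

This matches a word boundary (`\b`, zero-width); then zero or more of any character (lazy), then the literal 'g4' (non-capturing group); then zero or more of the literal 'u', then the literal '3c9' repeated 2 times, then one or more of a literal 'f'; then zero or more of a literal 'y', then optionally a non-digit, then 3 to 5 of a digit (captured).
`re.fullmatch` requires the pattern to consume the entire string.
Here the string isn't matched end-to-end, so the call returns None, and `bool(None)` is False.

False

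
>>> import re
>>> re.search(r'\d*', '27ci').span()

(0, 2)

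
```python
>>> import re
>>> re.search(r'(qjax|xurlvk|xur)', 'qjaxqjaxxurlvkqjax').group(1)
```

'qjax'

`re.search` scans for the first position where the pattern succeeds.
The match spans [0:4] → 'qjax'.
Captured: group 1 = 'qjax'.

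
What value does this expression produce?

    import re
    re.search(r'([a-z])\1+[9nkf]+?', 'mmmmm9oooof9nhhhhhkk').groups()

A backreference is literal: `\1` must see the identical characters the first group matched.
`re.search` scans for the first position where the pattern succeeds.
The match spans [0:6] → 'mmmmm9'.
Captured: group 1 = 'm'.

('m',)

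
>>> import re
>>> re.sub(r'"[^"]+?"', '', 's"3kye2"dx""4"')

'sdx"'

Matches: at [1:8] → '"3kye2"'; at [11:14] → '"4"'.
Each match is replaced by ''.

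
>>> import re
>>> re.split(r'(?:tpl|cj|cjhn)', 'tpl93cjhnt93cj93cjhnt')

Alternation isn't longest-match — the leftmost alternative that fits at this position is chosen.
The string is cut at each match, leaving 5 pieces.

['', '93', 'hnt93', '93', 'hnt']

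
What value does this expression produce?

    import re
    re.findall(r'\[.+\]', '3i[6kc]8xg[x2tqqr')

['[6kc]']

Matches: at [2:7] → '[6kc]'.
`findall` yields the raw match text (1 of them) because the pattern has no groups.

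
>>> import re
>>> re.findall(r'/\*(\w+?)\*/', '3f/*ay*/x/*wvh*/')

['ay', 'wvh']

Matches: at [2:8] match '/*ay*/', group 1 = 'ay'; at [9:16] match '/*wvh*/', group 1 = 'wvh'.
Because there's exactly one group, `findall` drops the full match and keeps group 1 from each hit.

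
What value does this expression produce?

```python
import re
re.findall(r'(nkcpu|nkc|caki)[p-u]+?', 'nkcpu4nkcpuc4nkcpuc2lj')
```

['nkc', 'nkc', 'nkc']

One capturing group, so `findall` returns just the captured substring from each match — 3 in all.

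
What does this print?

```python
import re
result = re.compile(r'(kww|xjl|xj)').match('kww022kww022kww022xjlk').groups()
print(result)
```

('kww',)

`match` is anchored at position 0; if the pattern doesn't fit there, it returns None.
The match spans [0:3] → 'kww'.
Captured: group 1 = 'kww'.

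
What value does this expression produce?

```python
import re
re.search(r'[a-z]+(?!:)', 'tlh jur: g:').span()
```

(0, 3)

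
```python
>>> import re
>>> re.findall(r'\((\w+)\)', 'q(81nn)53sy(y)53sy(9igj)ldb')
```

['81nn', 'y', '9igj']

`findall` collects group 1 from each match (3 total).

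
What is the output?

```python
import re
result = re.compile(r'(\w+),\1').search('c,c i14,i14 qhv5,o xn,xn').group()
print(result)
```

c,c

After group 1 captures some text, `\1` only succeeds where that same text appears again.
`re.search` tries every starting position until one works.
The match spans [0:3] → 'c,c'.
Captured: group 1 = 'c'.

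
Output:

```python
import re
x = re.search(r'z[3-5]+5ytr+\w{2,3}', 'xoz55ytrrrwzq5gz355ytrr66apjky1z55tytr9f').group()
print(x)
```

The pattern matches a literal 'z', then one or more of a character in [3-5], then the literal '5yt'; then one or more of the literal 'r', then 2 to 3 of a word character.
`re.search` tries every starting position until one works.
The match spans [2:13] → 'z55ytrrrwzq'.

z55ytrrrwzq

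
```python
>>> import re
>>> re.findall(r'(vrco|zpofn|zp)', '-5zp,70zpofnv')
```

Alternation tries branches left to right and keeps the first one that lets the overall match succeed at that position.
With a single group, `findall` returns only what that group captured — 2 items.

['zp', 'zpofn']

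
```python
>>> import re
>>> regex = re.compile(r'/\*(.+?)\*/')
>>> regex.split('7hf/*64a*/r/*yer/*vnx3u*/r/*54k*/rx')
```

Because the quantifier is non-greedy, it stops expanding at the earliest point where the rest of the pattern can succeed.
Matches to split on: at [3:10] → '/*64a*/'; at [11:25] → '/*yer/*vnx3u*/'; at [26:33] → '/*54k*/'.
`re.split` interleaves the captured-group text with the surrounding fragments.

['7hf', '64a', 'r', 'yer/*vnx3u', 'r', '54k', 'rx']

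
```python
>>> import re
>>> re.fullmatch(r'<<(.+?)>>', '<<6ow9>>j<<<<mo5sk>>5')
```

`re.fullmatch` is like wrapping the pattern in `^…$` (in single-line mode).
Here the pattern can't cover the whole string, so the call returns None.

None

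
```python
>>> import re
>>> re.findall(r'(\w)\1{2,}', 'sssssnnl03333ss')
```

After group 1 captures some text, `\1` only succeeds where that same text appears again.
Walking the string: at [0:5] match 'sssss', group 1 = 's'; at [9:13] match '3333', group 1 = '3'.
With a single group, `findall` returns only what that group captured — 2 items.

['s', '3']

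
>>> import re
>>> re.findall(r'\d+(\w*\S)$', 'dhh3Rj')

Because there's exactly one group, `findall` drops the full match and keeps group 1 from the one hit.

['Rj']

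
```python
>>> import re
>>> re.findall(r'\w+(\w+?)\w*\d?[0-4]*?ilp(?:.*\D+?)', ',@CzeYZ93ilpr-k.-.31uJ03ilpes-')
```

['3']

This matches one or more of a word character; then one or more of a word character (lazy) (captured); then zero or more of a word character; then optionally a digit, then zero or more of a character in [0-4] (lazy), then the literal 'ilp'; then zero or more of any character, then one or more of a non-digit (lazy) (non-capturing group).
Because there's exactly one group, `findall` drops the full match and keeps group 1 from the one hit.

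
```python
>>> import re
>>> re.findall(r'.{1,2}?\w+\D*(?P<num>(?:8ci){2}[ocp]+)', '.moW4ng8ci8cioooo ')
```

The pattern matches 1 to 2 of any character (lazy), then one or more of a word character, then zero or more of a non-digit; then the literal '8ci' repeated 2 times, then one or more of one of [ocp] (captured as 'num').
One capturing group, so `findall` returns just the captured substring from the one match — 1 in all.

['8ci8cioooo']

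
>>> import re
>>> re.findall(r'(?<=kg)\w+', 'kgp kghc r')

The `(?=…)`/`(?<=…)` assertion just peeks at neighbouring text; it doesn't advance the match position.
Walking the string: at [2:3] → 'p'; at [6:8] → 'hc'.
With no groups in the pattern, `findall` gives back each whole match — 2 here.

['p', 'hc']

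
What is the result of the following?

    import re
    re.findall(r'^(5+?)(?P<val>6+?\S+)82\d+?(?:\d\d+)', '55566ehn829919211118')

This matches anchored at the start of the string; then one or more of a literal '5' (lazy) (captured); then one or more of a literal '6' (lazy), then one or more of a non-whitespace character (captured as 'val'); then the literal '82', then one or more of a digit (lazy); then a digit, then one or more of a digit (non-capturing group).
Matches: at [0:20] match '55566ehn829919211118', groups = ('555', '66ehn').
`findall` packs the 2 group values into a tuple for every match.

[('555', '66ehn')]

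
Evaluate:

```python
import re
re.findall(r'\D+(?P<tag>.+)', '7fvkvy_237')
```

One capturing group, so `findall` returns just the captured substring from the one match — 1 in all.

['237']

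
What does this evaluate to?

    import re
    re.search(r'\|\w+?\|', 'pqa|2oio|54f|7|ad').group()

The match spans [3:9] → '|2oio|'.

'|2oio|'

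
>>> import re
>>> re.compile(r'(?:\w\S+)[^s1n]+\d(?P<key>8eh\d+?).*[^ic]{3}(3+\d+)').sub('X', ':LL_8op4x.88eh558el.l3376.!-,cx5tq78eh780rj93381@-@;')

':X@-@;'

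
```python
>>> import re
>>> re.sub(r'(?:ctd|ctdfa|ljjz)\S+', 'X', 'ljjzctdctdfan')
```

'X'

Every occurrence is swapped for 'X'.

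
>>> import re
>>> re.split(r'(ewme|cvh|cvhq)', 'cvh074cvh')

['', 'cvh', '074', 'cvh', '']

Because the pattern has a capturing group, `split` also inserts each captured text between the pieces.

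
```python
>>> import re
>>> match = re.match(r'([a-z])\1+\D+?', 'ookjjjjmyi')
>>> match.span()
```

(0, 3)

`match` is anchored at position 0; if the pattern doesn't fit there, it returns None.
The match spans [0:3] → 'ook'.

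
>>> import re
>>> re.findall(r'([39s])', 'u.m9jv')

['9']

Pattern: one of [39s] (captured).
Walking the string: at [3:4] match '9', group 1 = '9'.
One capturing group, so `findall` returns just the captured substring from the one match — 1 in all.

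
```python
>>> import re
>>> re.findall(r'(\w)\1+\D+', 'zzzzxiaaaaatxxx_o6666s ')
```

['z', '6']

A backreference is literal: `\1` must see the identical characters the first group matched.
Walking the string: at [0:17] match 'zzzzxiaaaaatxxx_o', group 1 = 'z'; at [17:23] match '6666s ', group 1 = '6'.
One capturing group, so `findall` returns just the captured substring from each match — 2 in all.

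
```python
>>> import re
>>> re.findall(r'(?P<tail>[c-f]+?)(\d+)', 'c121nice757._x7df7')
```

This matches one or more of a character in [c-f] (lazy) (captured as 'tail'); then one or more of a digit (captured).
Walking the string: at [0:4] match 'c121', groups = ('c', '121'); at [6:11] match 'ce757', groups = ('ce', '757'); at [15:18] match 'df7', groups = ('df', '7').
Multiple groups make `findall` return tuples — one 2-tuple for each match.

[('c', '121'), ('ce', '757'), ('df', '7')]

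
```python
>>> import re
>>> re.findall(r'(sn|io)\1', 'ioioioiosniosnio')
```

A backreference is literal: `\1` must see the identical characters the first group matched.
`findall` collects group 1 from each match (2 total).

['io', 'io']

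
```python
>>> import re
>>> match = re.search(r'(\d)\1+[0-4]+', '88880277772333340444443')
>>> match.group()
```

'888802'

`\1` has to match the exact text group 1 already captured.
The match spans [0:6] → '888802'.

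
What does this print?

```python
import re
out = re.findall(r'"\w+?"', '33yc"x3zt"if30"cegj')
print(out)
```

['"x3zt"']

Scanning left to right: at [4:10] → '"x3zt"'.
`findall` yields the raw match text (1 of them) because the pattern has no groups.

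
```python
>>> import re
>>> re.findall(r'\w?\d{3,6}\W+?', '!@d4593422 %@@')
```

Lazy quantifiers expand one character at a time until the remainder of the pattern can match.
`findall` yields the raw match text (1 of them) because the pattern has no groups.

['4593422 ']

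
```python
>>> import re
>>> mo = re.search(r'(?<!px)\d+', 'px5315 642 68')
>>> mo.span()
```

A negative assertion filters positions out without eating any characters.
The match spans [3:6] → '315'.

(3, 6)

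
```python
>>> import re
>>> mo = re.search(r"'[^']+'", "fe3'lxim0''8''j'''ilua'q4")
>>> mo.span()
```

`re.search` scans for the first position where the pattern succeeds.
The match spans [3:10] → "'lxim0'".

(3, 10)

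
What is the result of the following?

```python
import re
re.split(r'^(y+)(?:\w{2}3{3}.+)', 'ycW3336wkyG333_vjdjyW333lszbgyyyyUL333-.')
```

['', 'y', '']

The pattern matches anchored at the start of the string; then one or more of a literal 'y' (captured); then exactly 2 of a word character, then exactly 3 of the literal '3', then one or more of any character (non-capturing group).
Matches to split on: at [0:40] → 'ycW3336wkyG333_vjdjyW333lszbgyyyyUL333-.'.
`re.split` interleaves the captured-group text with the surrounding fragments.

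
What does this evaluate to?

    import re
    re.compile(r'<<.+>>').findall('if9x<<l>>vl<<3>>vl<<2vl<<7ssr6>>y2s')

['<<l>>vl<<3>>vl<<2vl<<7ssr6>>']

Matches: at [4:32] → '<<l>>vl<<3>>vl<<2vl<<7ssr6>>'.
With no groups in the pattern, `findall` gives back each whole match — 1 here.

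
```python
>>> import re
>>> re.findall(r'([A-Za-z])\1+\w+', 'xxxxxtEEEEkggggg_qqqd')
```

['x']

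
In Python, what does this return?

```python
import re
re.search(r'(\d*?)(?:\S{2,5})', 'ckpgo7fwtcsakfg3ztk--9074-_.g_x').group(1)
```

''

The match spans [0:5] → 'ckpgo'.
Captured: group 1 = ''.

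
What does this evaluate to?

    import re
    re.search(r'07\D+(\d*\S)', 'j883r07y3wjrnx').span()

Pattern: the literal '07', then one or more of a non-digit; then zero or more of a digit, then a non-whitespace character (captured).
`re.search` scans for the first position where the pattern succeeds.
The match spans [5:10] → '07y3w'.
Captured: group 1 = '3w'.

(5, 10)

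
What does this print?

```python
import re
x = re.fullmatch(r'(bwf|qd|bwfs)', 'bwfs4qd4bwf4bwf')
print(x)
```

None

`re.fullmatch` requires the pattern to consume the entire string.
Here the pattern can't cover the whole string, so the call returns None.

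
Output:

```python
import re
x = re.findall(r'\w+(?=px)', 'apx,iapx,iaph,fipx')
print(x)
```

The `(?=…)`/`(?<=…)` assertion just peeks at neighbouring text; it doesn't advance the match position.
Walking the string: at [0:1] → 'a'; at [4:6] → 'ia'; at [14:16] → 'fi'.
With no groups in the pattern, `findall` gives back each whole match — 3 here.

['a', 'ia', 'fi']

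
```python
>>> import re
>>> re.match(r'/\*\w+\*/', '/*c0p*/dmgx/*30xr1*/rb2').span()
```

`re.match` only tries the pattern at the start of the string.
The match spans [0:7] → '/*c0p*/'.

(0, 7)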